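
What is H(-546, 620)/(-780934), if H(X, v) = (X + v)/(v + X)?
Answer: -1/780934 ≈ -1.2805e-6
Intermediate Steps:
H(X, v) = 1 (H(X, v) = (X + v)/(X + v) = 1)
H(-546, 620)/(-780934) = 1/(-780934) = 1*(-1/780934) = -1/780934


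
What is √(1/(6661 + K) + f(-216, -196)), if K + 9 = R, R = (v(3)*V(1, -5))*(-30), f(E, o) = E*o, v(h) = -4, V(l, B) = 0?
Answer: √468332518399/3326 ≈ 205.76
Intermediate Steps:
R = 0 (R = -4*0*(-30) = 0*(-30) = 0)
K = -9 (K = -9 + 0 = -9)
√(1/(6661 + K) + f(-216, -196)) = √(1/(6661 - 9) - 216*(-196)) = √(1/6652 + 42336) = √(281619073/6652) = √468332518399/3326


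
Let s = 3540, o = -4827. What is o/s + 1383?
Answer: 1630331/1180 ≈ 1381.6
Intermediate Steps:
o/s + 1383 = -4827/3540 + 1383 = -4827*1/3540 + 1383 = -1609/1180 + 1383 = 1630331/1180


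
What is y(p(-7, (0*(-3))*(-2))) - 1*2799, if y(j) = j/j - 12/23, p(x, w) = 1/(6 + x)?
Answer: -64366/23 ≈ -2798.5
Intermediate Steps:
y(j) = 11/23 (y(j) = 1 - 12*1/23 = 1 - 12/23 = 11/23)
y(p(-7, (0*(-3))*(-2))) - 1*2799 = 11/23 - 1*2799 = 11/23 - 2799 = -64366/23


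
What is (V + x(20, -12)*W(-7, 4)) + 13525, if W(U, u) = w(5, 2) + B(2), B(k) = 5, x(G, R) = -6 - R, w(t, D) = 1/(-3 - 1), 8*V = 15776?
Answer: 31051/2 ≈ 15526.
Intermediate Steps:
V = 1972 (V = (⅛)*15776 = 1972)
w(t, D) = -¼ (w(t, D) = 1/(-4) = -¼)
W(U, u) = 19/4 (W(U, u) = -¼ + 5 = 19/4)
(V + x(20, -12)*W(-7, 4)) + 13525 = (1972 + (-6 - 1*(-12))*(19/4)) + 13525 = (1972 + (-6 + 12)*(19/4)) + 13525 = (1972 + 6*(19/4)) + 13525 = (1972 + 57/2) + 13525 = 4001/2 + 13525 = 31051/2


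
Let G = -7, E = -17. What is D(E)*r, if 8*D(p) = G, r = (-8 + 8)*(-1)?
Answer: 0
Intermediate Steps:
r = 0 (r = 0*(-1) = 0)
D(p) = -7/8 (D(p) = (⅛)*(-7) = -7/8)
D(E)*r = -7/8*0 = 0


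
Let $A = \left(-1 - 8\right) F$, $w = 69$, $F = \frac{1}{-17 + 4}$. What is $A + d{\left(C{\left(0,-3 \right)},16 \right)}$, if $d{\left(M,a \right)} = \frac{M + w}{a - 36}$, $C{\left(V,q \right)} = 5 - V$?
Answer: $- \frac{391}{130} \approx -3.0077$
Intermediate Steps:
$F = - \frac{1}{13}$ ($F = \frac{1}{-13} = - \frac{1}{13} \approx -0.076923$)
$A = \frac{9}{13}$ ($A = \left(-1 - 8\right) \left(- \frac{1}{13}\right) = \left(-9\right) \left(- \frac{1}{13}\right) = \frac{9}{13} \approx 0.69231$)
$d{\left(M,a \right)} = \frac{69 + M}{-36 + a}$ ($d{\left(M,a \right)} = \frac{M + 69}{a - 36} = \frac{69 + M}{-36 + a}$)
$A + d{\left(C{\left(0,-3 \right)},16 \right)} = \frac{9}{13} + \frac{69 + \left(5 - 0\right)}{-36 + 16} = \frac{9}{13} + \frac{69 + \left(5 + 0\right)}{-20} = \frac{9}{13} - \frac{69 + 5}{20} = \frac{9}{13} - \frac{37}{10} = - \frac{391}{130}$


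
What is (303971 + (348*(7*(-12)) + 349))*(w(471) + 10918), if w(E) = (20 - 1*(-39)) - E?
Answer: 2890074528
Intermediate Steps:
w(E) = 59 - E (w(E) = (20 + 39) - E = 59 - E)
(303971 + (348*(7*(-12)) + 349))*(w(471) + 10918) = (303971 + (348*(7*(-12)) + 349))*((59 - 1*471) + 10918) = (303971 + (348*(-84) + 349))*((59 - 471) + 10918) = (303971 + (-29232 + 349))*(-412 + 10918) = (303971 - 28883)*10506 = 275088*10506 = 2890074528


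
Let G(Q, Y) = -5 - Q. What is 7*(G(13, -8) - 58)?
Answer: -532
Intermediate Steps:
7*(G(13, -8) - 58) = 7*((-5 - 1*13) - 58) = 7*((-5 - 13) - 58) = 7*(-18 - 58) = 7*(-76) = -532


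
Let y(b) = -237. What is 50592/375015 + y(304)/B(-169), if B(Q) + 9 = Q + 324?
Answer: -27164041/18250730 ≈ -1.4884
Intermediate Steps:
B(Q) = 315 + Q (B(Q) = -9 + (Q + 324) = -9 + (324 + Q) = 315 + Q)
50592/375015 + y(304)/B(-169) = 50592/375015 - 237/(315 - 169) = 50592*(1/375015) - 237/146 = 16864/125005 - 237*1/146 = 16864/125005 - 237/146 = -27164041/18250730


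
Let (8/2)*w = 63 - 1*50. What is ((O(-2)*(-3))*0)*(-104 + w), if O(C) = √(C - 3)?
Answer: 0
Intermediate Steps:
O(C) = √(-3 + C)
w = 13/4 (w = (63 - 1*50)/4 = (63 - 50)/4 = (¼)*13 = 13/4 ≈ 3.2500)
((O(-2)*(-3))*0)*(-104 + w) = ((√(-3 - 2)*(-3))*0)*(-104 + 13/4) = ((√(-5)*(-3))*0)*(-403/4) = (((I*√5)*(-3))*0)*(-403/4) = (-3*I*√5*0)*(-403/4) = 0*(-403/4) = 0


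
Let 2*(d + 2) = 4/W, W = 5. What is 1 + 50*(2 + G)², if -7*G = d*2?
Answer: 14841/49 ≈ 302.88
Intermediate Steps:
d = -8/5 (d = -2 + (4/5)/2 = -2 + (4*(⅕))/2 = -2 + (½)*(⅘) = -2 + ⅖ = -8/5 ≈ -1.6000)
G = 16/35 (G = -(-8)*2/35 = -⅐*(-16/5) = 16/35 ≈ 0.45714)
1 + 50*(2 + G)² = 1 + 50*(2 + 16/35)² = 1 + 50*(86/35)² = 1 + 50*(7396/1225) = 1 + 14792/49 = 14841/49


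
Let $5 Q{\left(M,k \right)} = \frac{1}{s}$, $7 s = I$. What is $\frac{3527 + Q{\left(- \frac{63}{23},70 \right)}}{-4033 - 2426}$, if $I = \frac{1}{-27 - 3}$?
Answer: $- \frac{3485}{6459} \approx -0.53956$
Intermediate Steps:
$I = - \frac{1}{30}$ ($I = \frac{1}{-27 - 3} = \frac{1}{-30} = - \frac{1}{30} \approx -0.033333$)
$s = - \frac{1}{210}$ ($s = \frac{1}{7} \left(- \frac{1}{30}\right) = - \frac{1}{210} \approx -0.0047619$)
$Q{\left(M,k \right)} = -42$ ($Q{\left(M,k \right)} = \frac{1}{5 \left(- \frac{1}{210}\right)} = \frac{1}{5} \left(-210\right) = -42$)
$\frac{3527 + Q{\left(- \frac{63}{23},70 \right)}}{-4033 - 2426} = \frac{3527 - 42}{-4033 - 2426} = \frac{3485}{-6459} = 3485 \left(- \frac{1}{6459}\right) = - \frac{3485}{6459}$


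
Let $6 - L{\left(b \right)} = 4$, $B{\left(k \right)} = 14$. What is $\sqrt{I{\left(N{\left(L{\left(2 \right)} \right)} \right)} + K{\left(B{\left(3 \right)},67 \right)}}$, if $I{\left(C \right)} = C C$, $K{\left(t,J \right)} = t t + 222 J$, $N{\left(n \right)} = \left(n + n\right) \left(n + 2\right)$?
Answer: $\sqrt{15326} \approx 123.8$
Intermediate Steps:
$L{\left(b \right)} = 2$ ($L{\left(b \right)} = 6 - 4 = 2$)
$N{\left(n \right)} = 2 n \left(2 + n\right)$
$K{\left(t,J \right)} = t^{2} + 222 J$
$I{\left(C \right)} = C^{2}$
$\sqrt{I{\left(N{\left(L{\left(2 \right)} \right)} \right)} + K{\left(B{\left(3 \right)},67 \right)}} = \sqrt{\left(2 \cdot 2 \left(2 + 2\right)\right)^{2} + \left(14^{2} + 222 \cdot 67\right)} = \sqrt{\left(2 \cdot 2 \cdot 4\right)^{2} + \left(196 + 14874\right)} = \sqrt{16^{2} + 15070} = \sqrt{256 + 15070} = \sqrt{15326}$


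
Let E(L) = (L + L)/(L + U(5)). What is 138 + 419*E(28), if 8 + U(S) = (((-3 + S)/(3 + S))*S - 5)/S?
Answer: 14926/11 ≈ 1356.9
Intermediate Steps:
U(S) = -8 + (-5 + S*(-3 + S)/(3 + S))/S (U(S) = -8 + (((-3 + S)/(3 + S))*S - 5)/S = -8 + (S*(-3 + S)/(3 + S) - 5)/S = -8 + (-5 + S*(-3 + S)/(3 + S))/S)
E(L) = 2*L/(-35/4 + L) (E(L) = (L + L)/(L + (-15 - 32*5 - 7*5**2)/(5*(3 + 5))) = (2*L)/(L + (1/5)*(-15 - 160 - 7*25)/8) = (2*L)/(L + (1/5)*(1/8)*(-15 - 160 - 175)) = (2*L)/(L + (1/5)*(1/8)*(-350)) = (2*L)/(L - 35/4) = (2*L)/(-35/4 + L) = 2*L/(-35/4 + L))
138 + 419*E(28) = 138 + 419*(8*28/(-35 + 4*28)) = 138 + 419*(8*28/(-35 + 112)) = 138 + 419*(8*28/77) = 138 + 419*(8*28*(1/77)) = 138 + 419*(32/11) = 138 + 13408/11 = 14926/11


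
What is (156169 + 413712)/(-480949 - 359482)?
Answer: -569881/840431 ≈ -0.67808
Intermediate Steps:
(156169 + 413712)/(-480949 - 359482) = 569881/(-840431) = 569881*(-1/840431) = -569881/840431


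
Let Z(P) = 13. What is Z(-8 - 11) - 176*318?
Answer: -55955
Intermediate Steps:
Z(-8 - 11) - 176*318 = 13 - 176*318 = 13 - 55968 = -55955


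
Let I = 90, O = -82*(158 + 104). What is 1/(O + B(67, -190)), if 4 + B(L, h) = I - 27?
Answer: -1/21425 ≈ -4.6674e-5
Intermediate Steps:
O = -21484 (O = -82*262 = -21484)
B(L, h) = 59 (B(L, h) = -4 + (90 - 27) = -4 + 63 = 59)
1/(O + B(67, -190)) = 1/(-21484 + 59) = 1/(-21425) = -1/21425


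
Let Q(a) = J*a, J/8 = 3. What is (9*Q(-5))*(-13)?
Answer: 14040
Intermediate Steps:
J = 24 (J = 8*3 = 24)
Q(a) = 24*a
(9*Q(-5))*(-13) = (9*(24*(-5)))*(-13) = (9*(-120))*(-13) = -1080*(-13) = 14040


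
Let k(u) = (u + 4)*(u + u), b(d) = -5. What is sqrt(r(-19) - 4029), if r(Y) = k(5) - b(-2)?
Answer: I*sqrt(3934) ≈ 62.722*I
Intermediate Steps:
k(u) = 2*u*(4 + u) (k(u) = (4 + u)*(2*u) = 2*u*(4 + u))
r(Y) = 95 (r(Y) = 2*5*(4 + 5) - 1*(-5) = 2*5*9 + 5 = 90 + 5 = 95)
sqrt(r(-19) - 4029) = sqrt(95 - 4029) = sqrt(-3934) = I*sqrt(3934)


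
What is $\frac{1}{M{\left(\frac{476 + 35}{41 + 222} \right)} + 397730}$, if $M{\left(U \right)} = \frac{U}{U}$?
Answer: $\frac{1}{397731} \approx 2.5143 \cdot 10^{-6}$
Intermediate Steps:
$M{\left(U \right)} = 1$
$\frac{1}{M{\left(\frac{476 + 35}{41 + 222} \right)} + 397730} = \frac{1}{1 + 397730} = \frac{1}{397731}$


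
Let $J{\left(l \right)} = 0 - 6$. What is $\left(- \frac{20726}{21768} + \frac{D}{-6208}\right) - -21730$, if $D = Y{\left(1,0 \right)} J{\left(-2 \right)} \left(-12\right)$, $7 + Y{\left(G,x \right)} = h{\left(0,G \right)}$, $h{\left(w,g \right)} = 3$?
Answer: $\frac{22940447807}{1055748} \approx 21729.0$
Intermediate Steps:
$J{\left(l \right)} = -6$ ($J{\left(l \right)} = 0 - 6 = -6$)
$Y{\left(G,x \right)} = -4$ ($Y{\left(G,x \right)} = -7 + 3 = -4$)
$D = -288$ ($D = \left(-4\right) \left(-6\right) \left(-12\right) = 24 \left(-12\right) = -288$)
$\left(- \frac{20726}{21768} + \frac{D}{-6208}\right) - -21730 = \left(- \frac{20726}{21768} - \frac{288}{-6208}\right) - -21730 = \left(\left(-20726\right) \frac{1}{21768} - - \frac{9}{194}\right) + 21730 = \left(- \frac{10363}{10884} + \frac{9}{194}\right) + 21730 = - \frac{956233}{1055748} + 21730 = \frac{22940447807}{1055748}$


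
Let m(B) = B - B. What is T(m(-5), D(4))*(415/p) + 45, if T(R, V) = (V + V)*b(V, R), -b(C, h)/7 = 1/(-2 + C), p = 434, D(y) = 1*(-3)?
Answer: 1146/31 ≈ 36.968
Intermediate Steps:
D(y) = -3
b(C, h) = -7/(-2 + C)
m(B) = 0
T(R, V) = -14*V/(-2 + V) (T(R, V) = (V + V)*(-7/(-2 + V)) = (2*V)*(-7/(-2 + V)) = -14*V/(-2 + V))
T(m(-5), D(4))*(415/p) + 45 = (-14*(-3)/(-2 - 3))*(415/434) + 45 = (-14*(-3)/(-5))*(415*(1/434)) + 45 = -14*(-3)*(-⅕)*(415/434) + 45 = -42/5*415/434 + 45 = -249/31 + 45 = 1146/31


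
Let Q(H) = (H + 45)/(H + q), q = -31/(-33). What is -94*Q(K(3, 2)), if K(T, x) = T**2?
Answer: -41877/82 ≈ -510.70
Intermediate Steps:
q = 31/33 (q = -31*(-1/33) = 31/33 ≈ 0.93939)
Q(H) = (45 + H)/(31/33 + H) (Q(H) = (H + 45)/(H + 31/33) = (45 + H)/(31/33 + H))
-94*Q(K(3, 2)) = -3102*(45 + 3**2)/(31 + 33*3**2) = -3102*(45 + 9)/(31 + 33*9) = -3102*54/(31 + 297) = -3102*54/328 = -94*891/164 = -41877/82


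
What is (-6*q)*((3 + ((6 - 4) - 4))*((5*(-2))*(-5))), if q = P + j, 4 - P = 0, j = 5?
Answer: -2700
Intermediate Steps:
P = 4 (P = 4 - 1*0 = 4 + 0 = 4)
q = 9 (q = 4 + 5 = 9)
(-6*q)*((3 + ((6 - 4) - 4))*((5*(-2))*(-5))) = (-6*9)*((3 + ((6 - 4) - 4))*((5*(-2))*(-5))) = -54*(3 + (2 - 4))*(-10*(-5)) = -54*(3 - 2)*50 = -54*50 = -2700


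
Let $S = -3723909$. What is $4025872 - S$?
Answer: $7749781$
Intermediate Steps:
$4025872 - S = 4025872 - -3723909 = 4025872 + 3723909 = 7749781$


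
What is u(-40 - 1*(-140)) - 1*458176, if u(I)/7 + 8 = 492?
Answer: -454788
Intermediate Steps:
u(I) = 3388 (u(I) = -56 + 7*492 = -56 + 3444 = 3388)
u(-40 - 1*(-140)) - 1*458176 = 3388 - 1*458176 = 3388 - 458176 = -454788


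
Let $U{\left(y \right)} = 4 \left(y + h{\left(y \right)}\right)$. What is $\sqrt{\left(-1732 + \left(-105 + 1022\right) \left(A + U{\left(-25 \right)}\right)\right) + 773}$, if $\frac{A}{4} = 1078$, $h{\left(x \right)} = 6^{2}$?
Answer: $\sqrt{3993493} \approx 1998.4$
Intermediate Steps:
$h{\left(x \right)} = 36$
$A = 4312$ ($A = 4 \cdot 1078 = 4312$)
$U{\left(y \right)} = 144 + 4 y$ ($U{\left(y \right)} = 4 \left(y + 36\right) = 4 \left(36 + y\right) = 144 + 4 y$)
$\sqrt{\left(-1732 + \left(-105 + 1022\right) \left(A + U{\left(-25 \right)}\right)\right) + 773} = \sqrt{\left(-1732 + \left(-105 + 1022\right) \left(4312 + \left(144 + 4 \left(-25\right)\right)\right)\right) + 773} = \sqrt{\left(-1732 + 917 \left(4312 + \left(144 - 100\right)\right)\right) + 773} = \sqrt{\left(-1732 + 917 \left(4312 + 44\right)\right) + 773} = \sqrt{\left(-1732 + 917 \cdot 4356\right) + 773} = \sqrt{\left(-1732 + 3994452\right) + 773} = \sqrt{3992720 + 773} = \sqrt{3993493}$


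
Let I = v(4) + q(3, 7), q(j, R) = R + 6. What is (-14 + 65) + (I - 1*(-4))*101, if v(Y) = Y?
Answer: 2172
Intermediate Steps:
q(j, R) = 6 + R
I = 17 (I = 4 + (6 + 7) = 4 + 13 = 17)
(-14 + 65) + (I - 1*(-4))*101 = (-14 + 65) + (17 - 1*(-4))*101 = 51 + (17 + 4)*101 = 51 + 21*101 = 51 + 2121 = 2172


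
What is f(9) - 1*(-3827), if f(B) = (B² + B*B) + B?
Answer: 3998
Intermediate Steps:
f(B) = B + 2*B² (f(B) = (B² + B²) + B = 2*B² + B = B + 2*B²)
f(9) - 1*(-3827) = 9*(1 + 2*9) - 1*(-3827) = 9*(1 + 18) + 3827 = 9*19 + 3827 = 171 + 3827 = 3998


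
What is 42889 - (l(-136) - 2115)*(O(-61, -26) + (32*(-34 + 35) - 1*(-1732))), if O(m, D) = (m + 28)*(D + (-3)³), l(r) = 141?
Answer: 6977551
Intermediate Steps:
O(m, D) = (-27 + D)*(28 + m) (O(m, D) = (28 + m)*(D - 27) = (28 + m)*(-27 + D) = (-27 + D)*(28 + m))
42889 - (l(-136) - 2115)*(O(-61, -26) + (32*(-34 + 35) - 1*(-1732))) = 42889 - (141 - 2115)*((-756 - 27*(-61) + 28*(-26) - 26*(-61)) + (32*(-34 + 35) - 1*(-1732))) = 42889 - (-1974)*((-756 + 1647 - 728 + 1586) + (32*1 + 1732)) = 42889 - (-1974)*(1749 + (32 + 1732)) = 42889 - (-1974)*(1749 + 1764) = 42889 - (-1974)*3513 = 42889 - 1*(-6934662) = 42889 + 6934662 = 6977551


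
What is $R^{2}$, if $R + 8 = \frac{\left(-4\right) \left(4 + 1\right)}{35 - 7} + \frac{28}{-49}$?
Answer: $\frac{4225}{49} \approx 86.224$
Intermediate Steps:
$R = - \frac{65}{7}$ ($R = -8 + \left(\frac{\left(-4\right) \left(4 + 1\right)}{35 - 7} + \frac{28}{-49}\right) = -8 + \left(\frac{\left(-4\right) 5}{35 - 7} + 28 \left(- \frac{1}{49}\right)\right) = -8 - \left(\frac{4}{7} + \frac{20}{28}\right) = -8 - \frac{9}{7} = - \frac{65}{7} \approx -9.2857$)
$R^{2} = \left(- \frac{65}{7}\right)^{2} = \frac{4225}{49}$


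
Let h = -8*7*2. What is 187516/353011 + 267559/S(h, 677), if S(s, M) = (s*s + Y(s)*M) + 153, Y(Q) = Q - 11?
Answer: -81217515965/24913398314 ≈ -3.2600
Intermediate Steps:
Y(Q) = -11 + Q
h = -112 (h = -56*2 = -112)
S(s, M) = 153 + s² + M*(-11 + s) (S(s, M) = (s*s + (-11 + s)*M) + 153 = (s² + M*(-11 + s)) + 153 = 153 + s² + M*(-11 + s))
187516/353011 + 267559/S(h, 677) = 187516/353011 + 267559/(153 + (-112)² + 677*(-11 - 112)) = 187516*(1/353011) + 267559/(153 + 12544 + 677*(-123)) = 187516/353011 + 267559/(153 + 12544 - 83271) = 187516/353011 + 267559/(-70574) = 187516/353011 + 267559*(-1/70574) = 187516/353011 - 267559/70574 = -81217515965/24913398314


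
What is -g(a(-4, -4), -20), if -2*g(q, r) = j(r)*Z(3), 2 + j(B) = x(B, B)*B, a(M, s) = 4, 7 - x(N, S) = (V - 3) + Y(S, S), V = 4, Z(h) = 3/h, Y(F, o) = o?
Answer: -261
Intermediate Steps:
x(N, S) = 6 - S (x(N, S) = 7 - ((4 - 3) + S) = 7 - (1 + S) = 7 + (-1 - S) = 6 - S)
j(B) = -2 + B*(6 - B) (j(B) = -2 + (6 - B)*B = -2 + B*(6 - B))
g(q, r) = 1 + r*(-6 + r)/2 (g(q, r) = -(-2 - r*(-6 + r))*3/3/2 = -(-2 - r*(-6 + r))*3*(⅓)/2 = -(-2 - r*(-6 + r))/2 = 1 + r*(-6 + r)/2)
-g(a(-4, -4), -20) = -(1 + (½)*(-20)*(-6 - 20)) = -(1 + (½)*(-20)*(-26)) = -(1 + 260) = -1*261 = -261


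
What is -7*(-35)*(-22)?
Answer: -5390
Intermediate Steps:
-7*(-35)*(-22) = 245*(-22) = -5390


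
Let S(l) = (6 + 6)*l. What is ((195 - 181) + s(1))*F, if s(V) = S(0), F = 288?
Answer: 4032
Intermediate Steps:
S(l) = 12*l
s(V) = 0 (s(V) = 12*0 = 0)
((195 - 181) + s(1))*F = ((195 - 181) + 0)*288 = (14 + 0)*288 = 14*288 = 4032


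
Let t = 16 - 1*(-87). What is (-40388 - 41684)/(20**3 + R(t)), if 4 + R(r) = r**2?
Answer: -82072/18605 ≈ -4.4113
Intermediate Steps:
t = 103 (t = 16 + 87 = 103)
R(r) = -4 + r**2
(-40388 - 41684)/(20**3 + R(t)) = (-40388 - 41684)/(20**3 + (-4 + 103**2)) = -82072/(8000 + (-4 + 10609)) = -82072/(8000 + 10605) = -82072/18605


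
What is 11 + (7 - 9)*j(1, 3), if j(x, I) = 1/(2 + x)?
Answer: 31/3 ≈ 10.333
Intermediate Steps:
11 + (7 - 9)*j(1, 3) = 11 + (7 - 9)/(2 + 1) = 11 - 2/3 = 11 - 2*⅓ = 11 - ⅔ = 31/3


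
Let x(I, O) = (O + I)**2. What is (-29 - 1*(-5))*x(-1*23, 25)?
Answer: -96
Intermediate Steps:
x(I, O) = (I + O)**2
(-29 - 1*(-5))*x(-1*23, 25) = (-29 - 1*(-5))*(-1*23 + 25)**2 = (-29 + 5)*(-23 + 25)**2 = -24*2**2 = -24*4 = -96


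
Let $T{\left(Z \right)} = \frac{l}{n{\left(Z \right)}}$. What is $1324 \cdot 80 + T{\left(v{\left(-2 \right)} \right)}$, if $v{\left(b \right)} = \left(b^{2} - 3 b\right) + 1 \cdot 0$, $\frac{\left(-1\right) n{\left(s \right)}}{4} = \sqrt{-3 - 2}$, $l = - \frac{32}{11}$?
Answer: $105920 - \frac{8 i \sqrt{5}}{55} \approx 1.0592 \cdot 10^{5} - 0.32525 i$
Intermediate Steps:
$l = - \frac{32}{11}$ ($l = \left(-32\right) \frac{1}{11} = - \frac{32}{11} \approx -2.9091$)
$n{\left(s \right)} = - 4 i \sqrt{5}$ ($n{\left(s \right)} = - 4 \sqrt{-3 - 2} = - 4 \sqrt{-5} = - 4 i \sqrt{5}$)
$v{\left(b \right)} = b^{2} - 3 b$ ($v{\left(b \right)} = \left(b^{2} - 3 b\right) + 0 = b^{2} - 3 b$)
$T{\left(Z \right)} = - \frac{8 i \sqrt{5}}{55}$ ($T{\left(Z \right)} = - \frac{32}{11 \left(- 4 i \sqrt{5}\right)} = - \frac{32 \frac{i \sqrt{5}}{20}}{11} = - \frac{8 i \sqrt{5}}{55}$)
$1324 \cdot 80 + T{\left(v{\left(-2 \right)} \right)} = 1324 \cdot 80 - \frac{8 i \sqrt{5}}{55} = 105920 - \frac{8 i \sqrt{5}}{55}$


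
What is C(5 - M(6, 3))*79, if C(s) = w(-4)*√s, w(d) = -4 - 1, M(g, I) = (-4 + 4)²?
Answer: -395*√5 ≈ -883.25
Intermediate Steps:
M(g, I) = 0 (M(g, I) = 0² = 0)
w(d) = -5
C(s) = -5*√s
C(5 - M(6, 3))*79 = -5*√(5 - 1*0)*79 = -5*√(5 + 0)*79 = -5*√5*79 = -395*√5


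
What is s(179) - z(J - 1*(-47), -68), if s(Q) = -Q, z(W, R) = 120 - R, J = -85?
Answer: -367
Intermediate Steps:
s(179) - z(J - 1*(-47), -68) = -1*179 - (120 - 1*(-68)) = -179 - (120 + 68) = -179 - 1*188 = -179 - 188 = -367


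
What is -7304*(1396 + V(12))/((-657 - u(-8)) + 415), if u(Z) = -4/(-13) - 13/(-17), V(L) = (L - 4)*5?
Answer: 2317968224/53719 ≈ 43150.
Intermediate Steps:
V(L) = -20 + 5*L (V(L) = (-4 + L)*5 = -20 + 5*L)
u(Z) = 237/221 (u(Z) = -4*(-1/13) - 13*(-1/17) = 4/13 + 13/17 = 237/221)
-7304*(1396 + V(12))/((-657 - u(-8)) + 415) = -7304*(1396 + (-20 + 5*12))/((-657 - 1*237/221) + 415) = -7304*(1396 + (-20 + 60))/((-657 - 237/221) + 415) = -7304*(1396 + 40)/(-145434/221 + 415) = -7304/((-53719/221/1436)) = -7304/((-53719/221*1/1436)) = -7304/(-53719/317356) = -7304*(-317356/53719) = 2317968224/53719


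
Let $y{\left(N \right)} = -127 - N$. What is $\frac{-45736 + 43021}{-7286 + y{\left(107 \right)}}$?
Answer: $\frac{543}{1504} \approx 0.36104$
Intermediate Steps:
$\frac{-45736 + 43021}{-7286 + y{\left(107 \right)}} = \frac{-45736 + 43021}{-7286 - 234} = - \frac{2715}{-7286 - 234} = - \frac{2715}{-7520} = \left(-2715\right) \left(- \frac{1}{7520}\right) = \frac{543}{1504}$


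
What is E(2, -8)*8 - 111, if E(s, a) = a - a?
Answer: -111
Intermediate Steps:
E(s, a) = 0
E(2, -8)*8 - 111 = 0*8 - 111 = 0 - 111 = -111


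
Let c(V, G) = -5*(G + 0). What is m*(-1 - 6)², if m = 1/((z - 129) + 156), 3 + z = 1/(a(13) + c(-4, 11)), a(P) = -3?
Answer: 2842/1391 ≈ 2.0431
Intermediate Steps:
c(V, G) = -5*G
z = -175/58 (z = -3 + 1/(-3 - 5*11) = -3 + 1/(-3 - 55) = -3 + 1/(-58) = -3 - 1/58 = -175/58 ≈ -3.0172)
m = 58/1391 (m = 1/((-175/58 - 129) + 156) = 1/(-7657/58 + 156) = 1/(1391/58) = 58/1391 ≈ 0.041697)
m*(-1 - 6)² = 58*(-1 - 6)²/1391 = (58/1391)*(-7)² = (58/1391)*49 = 2842/1391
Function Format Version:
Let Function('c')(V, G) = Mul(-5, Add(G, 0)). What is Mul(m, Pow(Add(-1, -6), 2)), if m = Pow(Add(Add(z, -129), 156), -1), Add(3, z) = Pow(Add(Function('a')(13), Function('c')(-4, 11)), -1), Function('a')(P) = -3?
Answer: Rational(2842, 1391) ≈ 2.0431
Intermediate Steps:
Function('c')(V, G) = Mul(-5, G)
z = Rational(-175, 58) (z = Add(-3, Pow(Add(-3, Mul(-5, 11)), -1)) = Add(-3, Pow(Add(-3, -55), -1)) = Add(-3, Pow(-58, -1)) = Add(-3, Rational(-1, 58)) = Rational(-175, 58) ≈ -3.0172)
m = Rational(58, 1391) (m = Pow(Add(Add(Rational(-175, 58), -129), 156), -1) = Pow(Add(Rational(-7657, 58), 156), -1) = Pow(Rational(1391, 58), -1) = Rational(58, 1391) ≈ 0.041697)
Mul(m, Pow(Add(-1, -6), 2)) = Mul(Rational(58, 1391), Pow(Add(-1, -6), 2)) = Mul(Rational(58, 1391), Pow(-7, 2)) = Mul(Rational(58, 1391), 49) = Rational(2842, 1391)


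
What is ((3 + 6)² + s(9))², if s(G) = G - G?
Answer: 6561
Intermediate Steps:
s(G) = 0
((3 + 6)² + s(9))² = ((3 + 6)² + 0)² = (9² + 0)² = (81 + 0)² = 81² = 6561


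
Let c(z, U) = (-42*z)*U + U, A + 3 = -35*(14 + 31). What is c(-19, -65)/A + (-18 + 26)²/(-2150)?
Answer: 55779629/1696350 ≈ 32.882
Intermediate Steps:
A = -1578 (A = -3 - 35*(14 + 31) = -3 - 35*45 = -3 - 1575 = -1578)
c(z, U) = U - 42*U*z (c(z, U) = -42*U*z + U = U - 42*U*z)
c(-19, -65)/A + (-18 + 26)²/(-2150) = -65*(1 - 42*(-19))/(-1578) + (-18 + 26)²/(-2150) = -65*(1 + 798)*(-1/1578) + 8²*(-1/2150) = -65*799*(-1/1578) + 64*(-1/2150) = -51935*(-1/1578) - 32/1075 = 51935/1578 - 32/1075 = 55779629/1696350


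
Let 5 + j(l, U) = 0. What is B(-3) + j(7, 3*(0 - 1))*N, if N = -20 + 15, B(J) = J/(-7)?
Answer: 178/7 ≈ 25.429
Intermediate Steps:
B(J) = -J/7 (B(J) = J*(-1/7) = -J/7)
j(l, U) = -5 (j(l, U) = -5 + 0 = -5)
N = -5
B(-3) + j(7, 3*(0 - 1))*N = -1/7*(-3) - 5*(-5) = 3/7 + 25 = 178/7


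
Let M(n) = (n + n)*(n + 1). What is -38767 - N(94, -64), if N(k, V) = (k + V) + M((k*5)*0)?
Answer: -38797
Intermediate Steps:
M(n) = 2*n*(1 + n) (M(n) = (2*n)*(1 + n) = 2*n*(1 + n))
N(k, V) = V + k (N(k, V) = (k + V) + 2*((k*5)*0)*(1 + (k*5)*0) = (V + k) + 2*((5*k)*0)*(1 + (5*k)*0) = (V + k) + 2*0*(1 + 0) = (V + k) + 2*0*1 = (V + k) + 0 = V + k)
-38767 - N(94, -64) = -38767 - (-64 + 94) = -38767 - 1*30 = -38767 - 30 = -38797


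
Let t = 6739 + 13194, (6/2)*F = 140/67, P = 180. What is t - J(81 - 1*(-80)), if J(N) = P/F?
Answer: 137722/7 ≈ 19675.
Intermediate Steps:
F = 140/201 (F = (140/67)/3 = (140*(1/67))/3 = (1/3)*(140/67) = 140/201 ≈ 0.69652)
J(N) = 1809/7 (J(N) = 180/(140/201) = 180*(201/140) = 1809/7)
t = 19933
t - J(81 - 1*(-80)) = 19933 - 1*1809/7 = 19933 - 1809/7 = 137722/7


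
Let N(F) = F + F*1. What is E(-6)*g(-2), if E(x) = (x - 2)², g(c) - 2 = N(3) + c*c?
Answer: 768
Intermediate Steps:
N(F) = 2*F (N(F) = F + F = 2*F)
g(c) = 8 + c² (g(c) = 2 + (2*3 + c*c) = 2 + (6 + c²) = 8 + c²)
E(x) = (-2 + x)²
E(-6)*g(-2) = (-2 - 6)²*(8 + (-2)²) = (-8)²*(8 + 4) = 64*12 = 768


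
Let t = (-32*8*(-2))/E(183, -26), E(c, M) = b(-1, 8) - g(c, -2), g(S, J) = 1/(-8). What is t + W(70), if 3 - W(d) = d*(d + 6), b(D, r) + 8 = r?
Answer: -1221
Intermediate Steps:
g(S, J) = -1/8
b(D, r) = -8 + r
W(d) = 3 - d*(6 + d) (W(d) = 3 - d*(d + 6) = 3 - d*(6 + d))
E(c, M) = 1/8 (E(c, M) = (-8 + 8) - 1*(-1/8) = 0 + 1/8 = 1/8)
t = 4096 (t = (-32*8*(-2))/(1/8) = -256*(-2)*8 = 512*8 = 4096)
t + W(70) = 4096 + (3 - 1*70**2 - 6*70) = 4096 + (3 - 1*4900 - 420) = 4096 + (3 - 4900 - 420) = 4096 - 5317 = -1221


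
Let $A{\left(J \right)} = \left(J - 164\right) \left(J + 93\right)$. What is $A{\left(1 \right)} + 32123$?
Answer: $16801$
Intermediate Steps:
$A{\left(J \right)} = \left(-164 + J\right) \left(93 + J\right)$
$A{\left(1 \right)} + 32123 = \left(-15252 + 1^{2} - 71\right) + 32123 = \left(-15252 + 1 - 71\right) + 32123 = -15322 + 32123 = 16801$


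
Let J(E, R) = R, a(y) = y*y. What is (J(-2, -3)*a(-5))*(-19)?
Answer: 1425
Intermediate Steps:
a(y) = y²
(J(-2, -3)*a(-5))*(-19) = -3*(-5)²*(-19) = -3*25*(-19) = -75*(-19) = 1425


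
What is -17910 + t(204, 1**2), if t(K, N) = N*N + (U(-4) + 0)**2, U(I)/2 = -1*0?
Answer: -17909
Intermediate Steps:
U(I) = 0 (U(I) = 2*(-1*0) = 2*0 = 0)
t(K, N) = N**2 (t(K, N) = N*N + (0 + 0)**2 = N**2 + 0**2 = N**2 + 0 = N**2)
-17910 + t(204, 1**2) = -17910 + (1**2)**2 = -17910 + 1**2 = -17910 + 1 = -17909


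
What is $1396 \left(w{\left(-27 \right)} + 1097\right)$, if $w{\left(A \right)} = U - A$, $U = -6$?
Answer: $1560728$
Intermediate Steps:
$w{\left(A \right)} = -6 - A$
$1396 \left(w{\left(-27 \right)} + 1097\right) = 1396 \left(\left(-6 - -27\right) + 1097\right) = 1396 \left(\left(-6 + 27\right) + 1097\right) = 1396 \left(21 + 1097\right) = 1396 \cdot 1118 = 1560728$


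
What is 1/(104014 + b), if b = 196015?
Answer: 1/300029 ≈ 3.3330e-6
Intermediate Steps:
1/(104014 + b) = 1/(104014 + 196015) = 1/300029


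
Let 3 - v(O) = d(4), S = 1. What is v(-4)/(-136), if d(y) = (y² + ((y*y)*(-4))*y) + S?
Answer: -121/68 ≈ -1.7794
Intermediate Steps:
d(y) = 1 + y² - 4*y³ (d(y) = (y² + ((y*y)*(-4))*y) + 1 = (y² + (y²*(-4))*y) + 1 = (y² + (-4*y²)*y) + 1 = (y² - 4*y³) + 1 = 1 + y² - 4*y³)
v(O) = 242 (v(O) = 3 - (1 + 4² - 4*4³) = 3 - (1 + 16 - 4*64) = 3 - (1 + 16 - 256) = 3 - 1*(-239) = 3 + 239 = 242)
v(-4)/(-136) = 242/(-136) = 242*(-1/136) = -121/68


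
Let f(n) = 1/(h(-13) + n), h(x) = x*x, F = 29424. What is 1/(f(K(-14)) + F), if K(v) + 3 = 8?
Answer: 174/5119777 ≈ 3.3986e-5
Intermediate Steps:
h(x) = x²
K(v) = 5 (K(v) = -3 + 8 = 5)
f(n) = 1/(169 + n) (f(n) = 1/((-13)² + n) = 1/(169 + n))
1/(f(K(-14)) + F) = 1/(1/(169 + 5) + 29424) = 1/(1/174 + 29424) = 1/(5119777/174) = 174/5119777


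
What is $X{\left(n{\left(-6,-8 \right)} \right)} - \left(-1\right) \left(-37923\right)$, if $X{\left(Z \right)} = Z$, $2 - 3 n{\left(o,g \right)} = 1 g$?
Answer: $- \frac{113759}{3} \approx -37920.0$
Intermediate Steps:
$n{\left(o,g \right)} = \frac{2}{3} - \frac{g}{3}$ ($n{\left(o,g \right)} = \frac{2}{3} - \frac{1 g}{3} = \frac{2}{3} - \frac{g}{3}$)
$X{\left(n{\left(-6,-8 \right)} \right)} - \left(-1\right) \left(-37923\right) = \left(\frac{2}{3} - - \frac{8}{3}\right) - \left(-1\right) \left(-37923\right) = \left(\frac{2}{3} + \frac{8}{3}\right) - 37923 = \frac{10}{3} - 37923 = - \frac{113759}{3}$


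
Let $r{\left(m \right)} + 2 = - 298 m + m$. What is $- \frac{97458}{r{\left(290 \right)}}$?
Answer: $\frac{48729}{43066} \approx 1.1315$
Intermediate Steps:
$r{\left(m \right)} = -2 - 297 m$ ($r{\left(m \right)} = -2 + \left(- 298 m + m\right) = -2 - 297 m$)
$- \frac{97458}{r{\left(290 \right)}} = - \frac{97458}{-2 - 86130} = - \frac{97458}{-86132} = \left(-97458\right) \left(- \frac{1}{86132}\right) = \frac{48729}{43066}$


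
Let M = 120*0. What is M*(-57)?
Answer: 0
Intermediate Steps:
M = 0
M*(-57) = 0*(-57) = 0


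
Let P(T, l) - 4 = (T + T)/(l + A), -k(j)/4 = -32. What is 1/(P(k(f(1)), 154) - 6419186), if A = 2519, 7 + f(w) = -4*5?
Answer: -2673/17158473230 ≈ -1.5578e-7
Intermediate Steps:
f(w) = -27 (f(w) = -7 - 4*5 = -7 - 20 = -27)
k(j) = 128 (k(j) = -4*(-32) = 128)
P(T, l) = 4 + 2*T/(2519 + l) (P(T, l) = 4 + (T + T)/(l + 2519) = 4 + (2*T)/(2519 + l) = 4 + 2*T/(2519 + l))
1/(P(k(f(1)), 154) - 6419186) = 1/(2*(5038 + 128 + 2*154)/(2519 + 154) - 6419186) = 1/(2*(5038 + 128 + 308)/2673 - 6419186) = 1/(2*(1/2673)*5474 - 6419186) = 1/(10948/2673 - 6419186) = 1/(-17158473230/2673) = -2673/17158473230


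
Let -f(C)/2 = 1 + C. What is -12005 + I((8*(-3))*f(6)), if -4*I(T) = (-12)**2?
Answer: -12041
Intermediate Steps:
f(C) = -2 - 2*C (f(C) = -2*(1 + C) = -2 - 2*C)
I(T) = -36 (I(T) = -1/4*(-12)**2 = -1/4*144 = -36)
-12005 + I((8*(-3))*f(6)) = -12005 - 36 = -12041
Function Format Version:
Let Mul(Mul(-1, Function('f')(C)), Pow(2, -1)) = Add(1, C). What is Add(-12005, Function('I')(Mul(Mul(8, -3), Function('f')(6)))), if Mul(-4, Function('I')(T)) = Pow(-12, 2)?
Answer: -12041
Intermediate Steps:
Function('f')(C) = Add(-2, Mul(-2, C)) (Function('f')(C) = Mul(-2, Add(1, C)) = Add(-2, Mul(-2, C)))
Function('I')(T) = -36 (Function('I')(T) = Mul(Rational(-1, 4), Pow(-12, 2)) = Mul(Rational(-1, 4), 144) = -36)
Add(-12005, Function('I')(Mul(Mul(8, -3), Function('f')(6)))) = Add(-12005, -36) = -12041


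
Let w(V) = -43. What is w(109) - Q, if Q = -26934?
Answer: 26891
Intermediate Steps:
w(109) - Q = -43 - 1*(-26934) = -43 + 26934 = 26891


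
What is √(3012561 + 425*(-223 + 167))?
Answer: √2988761 ≈ 1728.8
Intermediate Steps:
√(3012561 + 425*(-223 + 167)) = √(3012561 + 425*(-56)) = √(3012561 - 23800) = √2988761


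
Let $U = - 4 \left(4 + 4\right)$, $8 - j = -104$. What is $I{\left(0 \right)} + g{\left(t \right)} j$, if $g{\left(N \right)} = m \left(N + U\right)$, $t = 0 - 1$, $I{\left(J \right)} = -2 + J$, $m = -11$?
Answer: $40654$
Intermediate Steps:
$j = 112$ ($j = 8 - -104 = 8 + 104 = 112$)
$U = -32$ ($U = \left(-4\right) 8 = -32$)
$t = -1$ ($t = 0 - 1 = -1$)
$g{\left(N \right)} = 352 - 11 N$ ($g{\left(N \right)} = - 11 \left(N - 32\right) = - 11 \left(-32 + N\right) = 352 - 11 N$)
$I{\left(0 \right)} + g{\left(t \right)} j = \left(-2 + 0\right) + \left(352 - -11\right) 112 = -2 + \left(352 + 11\right) 112 = -2 + 363 \cdot 112 = -2 + 40656 = 40654$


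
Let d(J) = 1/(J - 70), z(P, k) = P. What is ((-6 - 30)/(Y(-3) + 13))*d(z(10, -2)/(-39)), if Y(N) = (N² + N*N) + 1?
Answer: 351/21920 ≈ 0.016013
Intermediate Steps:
Y(N) = 1 + 2*N² (Y(N) = (N² + N²) + 1 = 2*N² + 1 = 1 + 2*N²)
d(J) = 1/(-70 + J)
((-6 - 30)/(Y(-3) + 13))*d(z(10, -2)/(-39)) = ((-6 - 30)/((1 + 2*(-3)²) + 13))/(-70 + 10/(-39)) = (-36/((1 + 2*9) + 13))/(-70 + 10*(-1/39)) = (-36/((1 + 18) + 13))/(-70 - 10/39) = (-36/(19 + 13))/(-2740/39) = -36/32*(-39/2740) = -36*1/32*(-39/2740) = -9/8*(-39/2740) = 351/21920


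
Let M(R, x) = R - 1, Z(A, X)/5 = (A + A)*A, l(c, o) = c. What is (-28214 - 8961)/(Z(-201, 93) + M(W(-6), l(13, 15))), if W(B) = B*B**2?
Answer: -37175/403793 ≈ -0.092064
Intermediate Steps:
W(B) = B**3
Z(A, X) = 10*A**2 (Z(A, X) = 5*((A + A)*A) = 5*((2*A)*A) = 5*(2*A**2) = 10*A**2)
M(R, x) = -1 + R
(-28214 - 8961)/(Z(-201, 93) + M(W(-6), l(13, 15))) = (-28214 - 8961)/(10*(-201)**2 + (-1 + (-6)**3)) = -37175/(10*40401 + (-1 - 216)) = -37175/(404010 - 217) = -37175/403793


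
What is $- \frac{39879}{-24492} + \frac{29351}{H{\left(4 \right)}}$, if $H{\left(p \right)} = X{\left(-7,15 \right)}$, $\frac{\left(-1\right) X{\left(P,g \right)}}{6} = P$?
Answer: $\frac{17155705}{24492} \approx 700.46$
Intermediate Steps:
$X{\left(P,g \right)} = - 6 P$
$H{\left(p \right)} = 42$ ($H{\left(p \right)} = \left(-6\right) \left(-7\right) = 42$)
$- \frac{39879}{-24492} + \frac{29351}{H{\left(4 \right)}} = - \frac{39879}{-24492} + \frac{29351}{42} = \left(-39879\right) \left(- \frac{1}{24492}\right) + 29351 \cdot \frac{1}{42} = \frac{13293}{8164} + \frac{4193}{6} = \frac{17155705}{24492}$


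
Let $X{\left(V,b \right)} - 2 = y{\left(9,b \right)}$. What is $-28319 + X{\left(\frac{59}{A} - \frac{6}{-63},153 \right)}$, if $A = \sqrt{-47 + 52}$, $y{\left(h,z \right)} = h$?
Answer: $-28308$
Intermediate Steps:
$A = \sqrt{5} \approx 2.2361$
$X{\left(V,b \right)} = 11$ ($X{\left(V,b \right)} = 2 + 9 = 11$)
$-28319 + X{\left(\frac{59}{A} - \frac{6}{-63},153 \right)} = -28319 + 11 = -28308$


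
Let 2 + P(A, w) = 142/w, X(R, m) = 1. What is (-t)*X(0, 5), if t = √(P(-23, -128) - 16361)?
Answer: -3*I*√116367/8 ≈ -127.92*I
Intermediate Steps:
P(A, w) = -2 + 142/w
t = 3*I*√116367/8 (t = √((-2 + 142/(-128)) - 16361) = √((-2 + 142*(-1/128)) - 16361) = √((-2 - 71/64) - 16361) = √(-199/64 - 16361) = √(-1047303/64) = 3*I*√116367/8 ≈ 127.92*I)
(-t)*X(0, 5) = -3*I*√116367/8*1 = -3*I*√116367/8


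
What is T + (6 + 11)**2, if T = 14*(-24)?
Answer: -47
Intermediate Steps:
T = -336
T + (6 + 11)**2 = -336 + (6 + 11)**2 = -336 + 17**2 = -336 + 289 = -47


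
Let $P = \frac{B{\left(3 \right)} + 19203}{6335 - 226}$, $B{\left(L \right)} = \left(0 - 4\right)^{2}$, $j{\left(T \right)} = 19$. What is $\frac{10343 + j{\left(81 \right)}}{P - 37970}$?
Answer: $- \frac{63301458}{231939511} \approx -0.27292$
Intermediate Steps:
$B{\left(L \right)} = 16$ ($B{\left(L \right)} = \left(-4\right)^{2} = 16$)
$P = \frac{19219}{6109}$ ($P = \frac{16 + 19203}{6335 - 226} = \frac{19219}{6109} \approx 3.146$)
$\frac{10343 + j{\left(81 \right)}}{P - 37970} = \frac{10343 + 19}{\frac{19219}{6109} - 37970} = \frac{10362}{- \frac{231939511}{6109}} = 10362 \left(- \frac{6109}{231939511}\right) = - \frac{63301458}{231939511}$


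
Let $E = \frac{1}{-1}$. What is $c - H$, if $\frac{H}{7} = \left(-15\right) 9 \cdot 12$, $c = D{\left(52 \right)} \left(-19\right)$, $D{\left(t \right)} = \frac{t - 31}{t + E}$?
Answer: $\frac{192647}{17} \approx 11332.0$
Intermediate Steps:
$E = -1$
$D{\left(t \right)} = \frac{-31 + t}{-1 + t}$ ($D{\left(t \right)} = \frac{t - 31}{t - 1} = \frac{-31 + t}{-1 + t}$)
$c = - \frac{133}{17}$ ($c = \frac{-31 + 52}{-1 + 52} \left(-19\right) = \frac{1}{51} \cdot 21 \left(-19\right) = \frac{7}{17} \left(-19\right) = - \frac{133}{17} \approx -7.8235$)
$H = -11340$ ($H = 7 \left(-15\right) 9 \cdot 12 = 7 \left(\left(-135\right) 12\right) = 7 \left(-1620\right) = -11340$)
$c - H = - \frac{133}{17} - -11340 = - \frac{133}{17} + 11340 = \frac{192647}{17}$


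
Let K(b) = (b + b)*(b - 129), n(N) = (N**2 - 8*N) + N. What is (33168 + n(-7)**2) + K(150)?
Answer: 49072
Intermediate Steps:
n(N) = N**2 - 7*N
K(b) = 2*b*(-129 + b) (K(b) = (2*b)*(-129 + b) = 2*b*(-129 + b))
(33168 + n(-7)**2) + K(150) = (33168 + (-7*(-7 - 7))**2) + 2*150*(-129 + 150) = (33168 + (-7*(-14))**2) + 2*150*21 = (33168 + 98**2) + 6300 = (33168 + 9604) + 6300 = 42772 + 6300 = 49072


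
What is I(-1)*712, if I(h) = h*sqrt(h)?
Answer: -712*I ≈ -712.0*I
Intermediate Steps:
I(h) = h**(3/2)
I(-1)*712 = (-1)**(3/2)*712 = -I*712 = -712*I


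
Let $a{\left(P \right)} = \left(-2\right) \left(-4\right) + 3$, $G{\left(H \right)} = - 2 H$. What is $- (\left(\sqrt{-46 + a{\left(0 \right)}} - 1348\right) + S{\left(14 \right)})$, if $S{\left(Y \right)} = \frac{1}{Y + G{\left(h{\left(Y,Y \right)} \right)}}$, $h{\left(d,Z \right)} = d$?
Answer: $\frac{18873}{14} - i \sqrt{35} \approx 1348.1 - 5.9161 i$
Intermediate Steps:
$S{\left(Y \right)} = - \frac{1}{Y}$ ($S{\left(Y \right)} = \frac{1}{Y - 2 Y} = \frac{1}{\left(-1\right) Y} = - \frac{1}{Y}$)
$a{\left(P \right)} = 11$ ($a{\left(P \right)} = 8 + 3 = 11$)
$- (\left(\sqrt{-46 + a{\left(0 \right)}} - 1348\right) + S{\left(14 \right)}) = - (\left(\sqrt{-46 + 11} - 1348\right) - \frac{1}{14}) = - (\left(\sqrt{-35} - 1348\right) - \frac{1}{14}) = - (\left(i \sqrt{35} - 1348\right) - \frac{1}{14}) = - (\left(-1348 + i \sqrt{35}\right) - \frac{1}{14}) = - (- \frac{18873}{14} + i \sqrt{35}) = \frac{18873}{14} - i \sqrt{35}$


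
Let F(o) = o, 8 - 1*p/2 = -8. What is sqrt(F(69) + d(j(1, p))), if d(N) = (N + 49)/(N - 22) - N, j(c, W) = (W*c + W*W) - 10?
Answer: I*sqrt(999353)/32 ≈ 31.24*I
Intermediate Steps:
p = 32 (p = 16 - 2*(-8) = 16 + 16 = 32)
j(c, W) = -10 + W**2 + W*c (j(c, W) = (W*c + W**2) - 10 = (W**2 + W*c) - 10 = -10 + W**2 + W*c)
d(N) = -N + (49 + N)/(-22 + N) (d(N) = (49 + N)/(-22 + N) - N = -N + (49 + N)/(-22 + N))
sqrt(F(69) + d(j(1, p))) = sqrt(69 + (49 - (-10 + 32**2 + 32*1)**2 + 23*(-10 + 32**2 + 32*1))/(-22 + (-10 + 32**2 + 32*1))) = sqrt(69 + (49 - (-10 + 1024 + 32)**2 + 23*(-10 + 1024 + 32))/(-22 + (-10 + 1024 + 32))) = sqrt(69 + (49 - 1*1046**2 + 23*1046)/(-22 + 1046)) = sqrt(69 + (49 - 1*1094116 + 24058)/1024) = sqrt(69 + (49 - 1094116 + 24058)/1024) = sqrt(69 + (1/1024)*(-1070009)) = sqrt(69 - 1070009/1024) = sqrt(-999353/1024) = I*sqrt(999353)/32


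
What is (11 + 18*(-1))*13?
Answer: -91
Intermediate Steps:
(11 + 18*(-1))*13 = (11 - 18)*13 = -7*13 = -91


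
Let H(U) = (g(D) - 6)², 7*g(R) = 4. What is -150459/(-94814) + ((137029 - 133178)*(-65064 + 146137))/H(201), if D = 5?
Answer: 38171109172073/3602932 ≈ 1.0594e+7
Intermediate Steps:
g(R) = 4/7 (g(R) = (⅐)*4 = 4/7)
H(U) = 1444/49 (H(U) = (4/7 - 6)² = (-38/7)² = 1444/49)
-150459/(-94814) + ((137029 - 133178)*(-65064 + 146137))/H(201) = -150459/(-94814) + ((137029 - 133178)*(-65064 + 146137))/(1444/49) = -150459*(-1/94814) + (3851*81073)*(49/1444) = 150459/94814 + 312212123*(49/1444) = 150459/94814 + 805178633/76 = 38171109172073/3602932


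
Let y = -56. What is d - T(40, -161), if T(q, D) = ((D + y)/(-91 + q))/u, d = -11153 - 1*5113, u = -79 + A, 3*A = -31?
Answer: -74107679/4556 ≈ -16266.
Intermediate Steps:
A = -31/3 (A = (⅓)*(-31) = -31/3 ≈ -10.333)
u = -268/3 (u = -79 - 31/3 = -268/3 ≈ -89.333)
d = -16266 (d = -11153 - 5113 = -16266)
T(q, D) = -3*(-56 + D)/(268*(-91 + q)) (T(q, D) = ((D - 56)/(-91 + q))/(-268/3) = ((-56 + D)/(-91 + q))*(-3/268) = -3*(-56 + D)/(268*(-91 + q)))
d - T(40, -161) = -16266 - 3*(56 - 1*(-161))/(268*(-91 + 40)) = -16266 - 3*(56 + 161)/(268*(-51)) = -16266 - 3*(-1)*217/(268*51) = -16266 - 1*(-217/4556) = -16266 + 217/4556 = -74107679/4556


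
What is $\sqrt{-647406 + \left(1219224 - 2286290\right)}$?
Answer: $2 i \sqrt{428618} \approx 1309.4 i$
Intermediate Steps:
$\sqrt{-647406 + \left(1219224 - 2286290\right)} = \sqrt{-647406 - 1067066} = \sqrt{-1714472} = 2 i \sqrt{428618}$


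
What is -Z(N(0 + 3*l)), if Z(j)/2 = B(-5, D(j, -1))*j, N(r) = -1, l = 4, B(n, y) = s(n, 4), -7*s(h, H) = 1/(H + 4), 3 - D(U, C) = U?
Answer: -1/28 ≈ -0.035714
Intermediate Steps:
D(U, C) = 3 - U
s(h, H) = -1/(7*(4 + H)) (s(h, H) = -1/(7*(H + 4)) = -1/(7*(4 + H)))
B(n, y) = -1/56 (B(n, y) = -1/(28 + 7*4) = -1/(28 + 28) = -1/56)
Z(j) = -j/28 (Z(j) = 2*(-j/56) = -j/28)
-Z(N(0 + 3*l)) = -(-1)*(-1)/28 = -1*1/28 = -1/28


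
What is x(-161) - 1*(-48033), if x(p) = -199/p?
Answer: 7733512/161 ≈ 48034.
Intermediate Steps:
x(-161) - 1*(-48033) = -199/(-161) - 1*(-48033) = -199*(-1/161) + 48033 = 199/161 + 48033 = 7733512/161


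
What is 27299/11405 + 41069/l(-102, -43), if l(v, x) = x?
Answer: -467218088/490415 ≈ -952.70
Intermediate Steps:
27299/11405 + 41069/l(-102, -43) = 27299/11405 + 41069/(-43) = 27299*(1/11405) + 41069*(-1/43) = 27299/11405 - 41069/43 = -467218088/490415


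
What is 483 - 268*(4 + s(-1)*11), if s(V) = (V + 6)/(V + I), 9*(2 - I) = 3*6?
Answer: 14151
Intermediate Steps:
I = 0 (I = 2 - 6/3 = 2 - ⅑*18 = 2 - 2 = 0)
s(V) = (6 + V)/V (s(V) = (V + 6)/(V + 0) = (6 + V)/V)
483 - 268*(4 + s(-1)*11) = 483 - 268*(4 + ((6 - 1)/(-1))*11) = 483 - 268*(4 - 1*5*11) = 483 - 268*(4 - 5*11) = 483 - 268*(4 - 55) = 483 - 268*(-51) = 483 + 13668 = 14151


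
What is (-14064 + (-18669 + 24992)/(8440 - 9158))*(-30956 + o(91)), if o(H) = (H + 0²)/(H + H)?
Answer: 625565769525/1436 ≈ 4.3563e+8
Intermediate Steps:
o(H) = ½ (o(H) = (H + 0)/((2*H)) = H*(1/(2*H)) = ½)
(-14064 + (-18669 + 24992)/(8440 - 9158))*(-30956 + o(91)) = (-14064 + (-18669 + 24992)/(8440 - 9158))*(-30956 + ½) = (-14064 + 6323/(-718))*(-61911/2) = (-14064 + 6323*(-1/718))*(-61911/2) = (-14064 - 6323/718)*(-61911/2) = -10104275/718*(-61911/2) = 625565769525/1436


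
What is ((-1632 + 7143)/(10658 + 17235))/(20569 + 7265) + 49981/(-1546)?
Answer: -3233660706543/100022819671 ≈ -32.329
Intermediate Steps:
((-1632 + 7143)/(10658 + 17235))/(20569 + 7265) + 49981/(-1546) = (5511/27893)/27834 + 49981*(-1/1546) = (5511*(1/27893))*(1/27834) - 49981/1546 = (5511/27893)*(1/27834) - 49981/1546 = 1837/258791254 - 49981/1546 = -3233660706543/100022819671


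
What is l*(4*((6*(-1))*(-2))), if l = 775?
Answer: 37200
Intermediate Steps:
l*(4*((6*(-1))*(-2))) = 775*(4*((6*(-1))*(-2))) = 775*(4*(-6*(-2))) = 775*(4*12) = 775*48 = 37200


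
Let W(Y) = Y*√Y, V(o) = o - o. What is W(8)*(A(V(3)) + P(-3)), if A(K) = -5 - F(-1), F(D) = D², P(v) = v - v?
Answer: -96*√2 ≈ -135.76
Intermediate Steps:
P(v) = 0
V(o) = 0
A(K) = -6 (A(K) = -5 - 1*(-1)² = -5 - 1*1 = -5 - 1 = -6)
W(Y) = Y^(3/2)
W(8)*(A(V(3)) + P(-3)) = 8^(3/2)*(-6 + 0) = (16*√2)*(-6) = -96*√2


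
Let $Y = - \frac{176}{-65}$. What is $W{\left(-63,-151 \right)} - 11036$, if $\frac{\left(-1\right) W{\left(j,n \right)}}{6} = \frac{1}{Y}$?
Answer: $- \frac{971363}{88} \approx -11038.0$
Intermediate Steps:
$Y = \frac{176}{65}$ ($Y = \left(-176\right) \left(- \frac{1}{65}\right) = \frac{176}{65} \approx 2.7077$)
$W{\left(j,n \right)} = - \frac{195}{88}$ ($W{\left(j,n \right)} = - \frac{6}{\frac{176}{65}} = \left(-6\right) \frac{65}{176} = - \frac{195}{88}$)
$W{\left(-63,-151 \right)} - 11036 = - \frac{195}{88} - 11036 = - \frac{971363}{88}$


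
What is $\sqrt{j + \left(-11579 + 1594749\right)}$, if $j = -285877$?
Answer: $\sqrt{1297293} \approx 1139.0$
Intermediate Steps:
$\sqrt{j + \left(-11579 + 1594749\right)} = \sqrt{-285877 + \left(-11579 + 1594749\right)} = \sqrt{-285877 + 1583170} = \sqrt{1297293}$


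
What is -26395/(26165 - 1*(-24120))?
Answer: -5279/10057 ≈ -0.52491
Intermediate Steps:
-26395/(26165 - 1*(-24120)) = -26395/(26165 + 24120) = -26395/50285 = -26395*1/50285 = -5279/10057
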